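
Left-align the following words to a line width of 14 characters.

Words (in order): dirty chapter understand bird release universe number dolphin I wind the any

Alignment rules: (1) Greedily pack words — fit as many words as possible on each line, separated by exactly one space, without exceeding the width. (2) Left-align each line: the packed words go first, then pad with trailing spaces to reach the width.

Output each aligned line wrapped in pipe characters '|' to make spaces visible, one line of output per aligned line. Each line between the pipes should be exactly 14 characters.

Answer: |dirty chapter |
|understand    |
|bird release  |
|universe      |
|number dolphin|
|I wind the any|

Derivation:
Line 1: ['dirty', 'chapter'] (min_width=13, slack=1)
Line 2: ['understand'] (min_width=10, slack=4)
Line 3: ['bird', 'release'] (min_width=12, slack=2)
Line 4: ['universe'] (min_width=8, slack=6)
Line 5: ['number', 'dolphin'] (min_width=14, slack=0)
Line 6: ['I', 'wind', 'the', 'any'] (min_width=14, slack=0)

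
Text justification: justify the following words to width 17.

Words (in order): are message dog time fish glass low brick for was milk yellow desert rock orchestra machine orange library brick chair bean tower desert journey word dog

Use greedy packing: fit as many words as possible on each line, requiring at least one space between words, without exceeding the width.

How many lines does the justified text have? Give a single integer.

Line 1: ['are', 'message', 'dog'] (min_width=15, slack=2)
Line 2: ['time', 'fish', 'glass'] (min_width=15, slack=2)
Line 3: ['low', 'brick', 'for', 'was'] (min_width=17, slack=0)
Line 4: ['milk', 'yellow'] (min_width=11, slack=6)
Line 5: ['desert', 'rock'] (min_width=11, slack=6)
Line 6: ['orchestra', 'machine'] (min_width=17, slack=0)
Line 7: ['orange', 'library'] (min_width=14, slack=3)
Line 8: ['brick', 'chair', 'bean'] (min_width=16, slack=1)
Line 9: ['tower', 'desert'] (min_width=12, slack=5)
Line 10: ['journey', 'word', 'dog'] (min_width=16, slack=1)
Total lines: 10

Answer: 10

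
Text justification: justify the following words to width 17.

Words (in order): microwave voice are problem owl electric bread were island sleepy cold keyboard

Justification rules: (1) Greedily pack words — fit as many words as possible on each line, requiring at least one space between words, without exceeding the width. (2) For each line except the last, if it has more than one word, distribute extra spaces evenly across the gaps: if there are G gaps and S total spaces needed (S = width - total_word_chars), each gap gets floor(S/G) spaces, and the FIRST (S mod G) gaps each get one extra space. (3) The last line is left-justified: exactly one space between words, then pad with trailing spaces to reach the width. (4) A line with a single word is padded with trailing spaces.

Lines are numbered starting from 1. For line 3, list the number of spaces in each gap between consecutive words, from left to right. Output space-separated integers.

Line 1: ['microwave', 'voice'] (min_width=15, slack=2)
Line 2: ['are', 'problem', 'owl'] (min_width=15, slack=2)
Line 3: ['electric', 'bread'] (min_width=14, slack=3)
Line 4: ['were', 'island'] (min_width=11, slack=6)
Line 5: ['sleepy', 'cold'] (min_width=11, slack=6)
Line 6: ['keyboard'] (min_width=8, slack=9)

Answer: 4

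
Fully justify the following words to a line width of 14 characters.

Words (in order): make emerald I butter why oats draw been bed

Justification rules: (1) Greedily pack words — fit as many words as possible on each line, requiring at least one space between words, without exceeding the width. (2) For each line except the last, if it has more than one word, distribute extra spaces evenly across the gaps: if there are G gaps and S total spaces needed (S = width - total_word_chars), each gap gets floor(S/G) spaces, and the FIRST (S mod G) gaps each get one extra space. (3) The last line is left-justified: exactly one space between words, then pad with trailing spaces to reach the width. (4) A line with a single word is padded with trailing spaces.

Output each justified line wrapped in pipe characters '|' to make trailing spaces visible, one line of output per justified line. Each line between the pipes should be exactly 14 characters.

Line 1: ['make', 'emerald', 'I'] (min_width=14, slack=0)
Line 2: ['butter', 'why'] (min_width=10, slack=4)
Line 3: ['oats', 'draw', 'been'] (min_width=14, slack=0)
Line 4: ['bed'] (min_width=3, slack=11)

Answer: |make emerald I|
|butter     why|
|oats draw been|
|bed           |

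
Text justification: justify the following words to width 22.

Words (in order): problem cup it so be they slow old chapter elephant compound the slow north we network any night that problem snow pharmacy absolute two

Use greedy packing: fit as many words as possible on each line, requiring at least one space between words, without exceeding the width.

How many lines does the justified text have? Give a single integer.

Line 1: ['problem', 'cup', 'it', 'so', 'be'] (min_width=20, slack=2)
Line 2: ['they', 'slow', 'old', 'chapter'] (min_width=21, slack=1)
Line 3: ['elephant', 'compound', 'the'] (min_width=21, slack=1)
Line 4: ['slow', 'north', 'we', 'network'] (min_width=21, slack=1)
Line 5: ['any', 'night', 'that', 'problem'] (min_width=22, slack=0)
Line 6: ['snow', 'pharmacy', 'absolute'] (min_width=22, slack=0)
Line 7: ['two'] (min_width=3, slack=19)
Total lines: 7

Answer: 7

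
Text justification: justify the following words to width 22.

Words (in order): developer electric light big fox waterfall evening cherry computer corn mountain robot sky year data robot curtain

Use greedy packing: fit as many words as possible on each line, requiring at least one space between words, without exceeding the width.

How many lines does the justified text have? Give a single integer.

Answer: 7

Derivation:
Line 1: ['developer', 'electric'] (min_width=18, slack=4)
Line 2: ['light', 'big', 'fox'] (min_width=13, slack=9)
Line 3: ['waterfall', 'evening'] (min_width=17, slack=5)
Line 4: ['cherry', 'computer', 'corn'] (min_width=20, slack=2)
Line 5: ['mountain', 'robot', 'sky'] (min_width=18, slack=4)
Line 6: ['year', 'data', 'robot'] (min_width=15, slack=7)
Line 7: ['curtain'] (min_width=7, slack=15)
Total lines: 7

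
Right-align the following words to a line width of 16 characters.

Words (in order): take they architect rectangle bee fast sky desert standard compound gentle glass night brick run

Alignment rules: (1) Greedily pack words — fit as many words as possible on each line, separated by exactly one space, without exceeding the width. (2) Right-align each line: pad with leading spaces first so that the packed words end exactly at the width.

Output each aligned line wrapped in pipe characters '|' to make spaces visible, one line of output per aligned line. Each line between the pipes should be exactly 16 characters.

Answer: |       take they|
|       architect|
|   rectangle bee|
| fast sky desert|
|        standard|
| compound gentle|
|     glass night|
|       brick run|

Derivation:
Line 1: ['take', 'they'] (min_width=9, slack=7)
Line 2: ['architect'] (min_width=9, slack=7)
Line 3: ['rectangle', 'bee'] (min_width=13, slack=3)
Line 4: ['fast', 'sky', 'desert'] (min_width=15, slack=1)
Line 5: ['standard'] (min_width=8, slack=8)
Line 6: ['compound', 'gentle'] (min_width=15, slack=1)
Line 7: ['glass', 'night'] (min_width=11, slack=5)
Line 8: ['brick', 'run'] (min_width=9, slack=7)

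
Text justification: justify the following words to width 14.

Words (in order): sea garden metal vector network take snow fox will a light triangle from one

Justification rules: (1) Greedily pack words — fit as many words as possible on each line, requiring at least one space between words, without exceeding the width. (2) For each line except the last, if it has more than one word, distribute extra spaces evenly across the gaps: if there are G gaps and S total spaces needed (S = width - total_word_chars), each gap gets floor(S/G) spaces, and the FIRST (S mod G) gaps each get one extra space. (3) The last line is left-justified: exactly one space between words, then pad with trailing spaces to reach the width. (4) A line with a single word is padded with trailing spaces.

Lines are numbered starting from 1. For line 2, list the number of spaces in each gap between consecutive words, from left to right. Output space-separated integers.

Answer: 3

Derivation:
Line 1: ['sea', 'garden'] (min_width=10, slack=4)
Line 2: ['metal', 'vector'] (min_width=12, slack=2)
Line 3: ['network', 'take'] (min_width=12, slack=2)
Line 4: ['snow', 'fox', 'will'] (min_width=13, slack=1)
Line 5: ['a', 'light'] (min_width=7, slack=7)
Line 6: ['triangle', 'from'] (min_width=13, slack=1)
Line 7: ['one'] (min_width=3, slack=11)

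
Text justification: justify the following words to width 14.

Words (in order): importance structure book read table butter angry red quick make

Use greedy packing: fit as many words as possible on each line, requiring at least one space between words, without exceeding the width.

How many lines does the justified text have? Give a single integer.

Line 1: ['importance'] (min_width=10, slack=4)
Line 2: ['structure', 'book'] (min_width=14, slack=0)
Line 3: ['read', 'table'] (min_width=10, slack=4)
Line 4: ['butter', 'angry'] (min_width=12, slack=2)
Line 5: ['red', 'quick', 'make'] (min_width=14, slack=0)
Total lines: 5

Answer: 5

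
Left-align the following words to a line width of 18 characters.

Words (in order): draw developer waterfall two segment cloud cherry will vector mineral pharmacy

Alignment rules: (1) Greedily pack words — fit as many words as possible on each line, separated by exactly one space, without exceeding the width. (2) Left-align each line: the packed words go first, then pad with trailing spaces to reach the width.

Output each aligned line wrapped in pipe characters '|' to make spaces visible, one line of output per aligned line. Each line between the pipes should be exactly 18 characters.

Line 1: ['draw', 'developer'] (min_width=14, slack=4)
Line 2: ['waterfall', 'two'] (min_width=13, slack=5)
Line 3: ['segment', 'cloud'] (min_width=13, slack=5)
Line 4: ['cherry', 'will', 'vector'] (min_width=18, slack=0)
Line 5: ['mineral', 'pharmacy'] (min_width=16, slack=2)

Answer: |draw developer    |
|waterfall two     |
|segment cloud     |
|cherry will vector|
|mineral pharmacy  |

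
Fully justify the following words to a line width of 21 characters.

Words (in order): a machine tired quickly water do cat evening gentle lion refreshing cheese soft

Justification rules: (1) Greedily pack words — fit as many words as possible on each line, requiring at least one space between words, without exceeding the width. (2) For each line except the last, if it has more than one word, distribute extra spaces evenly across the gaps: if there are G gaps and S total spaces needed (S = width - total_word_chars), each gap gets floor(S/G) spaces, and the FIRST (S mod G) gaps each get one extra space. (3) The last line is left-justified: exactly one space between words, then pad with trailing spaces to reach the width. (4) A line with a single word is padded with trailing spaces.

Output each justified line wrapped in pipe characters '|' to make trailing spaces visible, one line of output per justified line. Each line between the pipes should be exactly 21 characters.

Line 1: ['a', 'machine', 'tired'] (min_width=15, slack=6)
Line 2: ['quickly', 'water', 'do', 'cat'] (min_width=20, slack=1)
Line 3: ['evening', 'gentle', 'lion'] (min_width=19, slack=2)
Line 4: ['refreshing', 'cheese'] (min_width=17, slack=4)
Line 5: ['soft'] (min_width=4, slack=17)

Answer: |a    machine    tired|
|quickly  water do cat|
|evening  gentle  lion|
|refreshing     cheese|
|soft                 |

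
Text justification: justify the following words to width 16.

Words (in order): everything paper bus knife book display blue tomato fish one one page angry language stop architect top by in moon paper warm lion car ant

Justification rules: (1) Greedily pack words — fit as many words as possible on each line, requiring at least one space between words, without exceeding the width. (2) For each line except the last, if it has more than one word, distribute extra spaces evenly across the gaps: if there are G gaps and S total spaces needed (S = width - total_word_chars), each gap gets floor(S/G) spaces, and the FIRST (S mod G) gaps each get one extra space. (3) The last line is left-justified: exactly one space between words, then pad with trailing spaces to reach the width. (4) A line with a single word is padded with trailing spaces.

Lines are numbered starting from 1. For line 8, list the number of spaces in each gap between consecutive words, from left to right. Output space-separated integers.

Answer: 3 2

Derivation:
Line 1: ['everything', 'paper'] (min_width=16, slack=0)
Line 2: ['bus', 'knife', 'book'] (min_width=14, slack=2)
Line 3: ['display', 'blue'] (min_width=12, slack=4)
Line 4: ['tomato', 'fish', 'one'] (min_width=15, slack=1)
Line 5: ['one', 'page', 'angry'] (min_width=14, slack=2)
Line 6: ['language', 'stop'] (min_width=13, slack=3)
Line 7: ['architect', 'top', 'by'] (min_width=16, slack=0)
Line 8: ['in', 'moon', 'paper'] (min_width=13, slack=3)
Line 9: ['warm', 'lion', 'car'] (min_width=13, slack=3)
Line 10: ['ant'] (min_width=3, slack=13)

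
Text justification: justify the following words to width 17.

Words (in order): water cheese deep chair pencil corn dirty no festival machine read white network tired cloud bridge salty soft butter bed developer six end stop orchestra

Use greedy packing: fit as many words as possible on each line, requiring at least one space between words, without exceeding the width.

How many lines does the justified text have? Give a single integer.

Line 1: ['water', 'cheese', 'deep'] (min_width=17, slack=0)
Line 2: ['chair', 'pencil', 'corn'] (min_width=17, slack=0)
Line 3: ['dirty', 'no', 'festival'] (min_width=17, slack=0)
Line 4: ['machine', 'read'] (min_width=12, slack=5)
Line 5: ['white', 'network'] (min_width=13, slack=4)
Line 6: ['tired', 'cloud'] (min_width=11, slack=6)
Line 7: ['bridge', 'salty', 'soft'] (min_width=17, slack=0)
Line 8: ['butter', 'bed'] (min_width=10, slack=7)
Line 9: ['developer', 'six', 'end'] (min_width=17, slack=0)
Line 10: ['stop', 'orchestra'] (min_width=14, slack=3)
Total lines: 10

Answer: 10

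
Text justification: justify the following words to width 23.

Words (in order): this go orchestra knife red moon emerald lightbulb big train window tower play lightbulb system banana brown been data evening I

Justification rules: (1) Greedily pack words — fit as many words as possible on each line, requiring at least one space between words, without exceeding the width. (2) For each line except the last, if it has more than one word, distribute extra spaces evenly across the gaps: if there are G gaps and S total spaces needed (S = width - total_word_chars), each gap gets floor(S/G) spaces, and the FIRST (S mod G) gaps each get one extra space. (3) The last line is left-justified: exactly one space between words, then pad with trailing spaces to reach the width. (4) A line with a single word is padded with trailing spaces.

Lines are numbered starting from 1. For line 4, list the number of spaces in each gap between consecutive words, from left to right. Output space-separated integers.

Answer: 4 4

Derivation:
Line 1: ['this', 'go', 'orchestra', 'knife'] (min_width=23, slack=0)
Line 2: ['red', 'moon', 'emerald'] (min_width=16, slack=7)
Line 3: ['lightbulb', 'big', 'train'] (min_width=19, slack=4)
Line 4: ['window', 'tower', 'play'] (min_width=17, slack=6)
Line 5: ['lightbulb', 'system', 'banana'] (min_width=23, slack=0)
Line 6: ['brown', 'been', 'data', 'evening'] (min_width=23, slack=0)
Line 7: ['I'] (min_width=1, slack=22)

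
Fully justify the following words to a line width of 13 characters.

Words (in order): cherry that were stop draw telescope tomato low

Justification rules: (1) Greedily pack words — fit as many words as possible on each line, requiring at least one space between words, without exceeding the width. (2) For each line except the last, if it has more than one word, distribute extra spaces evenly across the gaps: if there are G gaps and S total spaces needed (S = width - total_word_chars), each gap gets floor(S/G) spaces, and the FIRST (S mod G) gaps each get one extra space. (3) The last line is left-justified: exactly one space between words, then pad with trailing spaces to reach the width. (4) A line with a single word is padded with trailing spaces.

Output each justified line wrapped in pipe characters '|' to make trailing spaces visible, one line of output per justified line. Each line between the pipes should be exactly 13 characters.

Answer: |cherry   that|
|were     stop|
|draw         |
|telescope    |
|tomato low   |

Derivation:
Line 1: ['cherry', 'that'] (min_width=11, slack=2)
Line 2: ['were', 'stop'] (min_width=9, slack=4)
Line 3: ['draw'] (min_width=4, slack=9)
Line 4: ['telescope'] (min_width=9, slack=4)
Line 5: ['tomato', 'low'] (min_width=10, slack=3)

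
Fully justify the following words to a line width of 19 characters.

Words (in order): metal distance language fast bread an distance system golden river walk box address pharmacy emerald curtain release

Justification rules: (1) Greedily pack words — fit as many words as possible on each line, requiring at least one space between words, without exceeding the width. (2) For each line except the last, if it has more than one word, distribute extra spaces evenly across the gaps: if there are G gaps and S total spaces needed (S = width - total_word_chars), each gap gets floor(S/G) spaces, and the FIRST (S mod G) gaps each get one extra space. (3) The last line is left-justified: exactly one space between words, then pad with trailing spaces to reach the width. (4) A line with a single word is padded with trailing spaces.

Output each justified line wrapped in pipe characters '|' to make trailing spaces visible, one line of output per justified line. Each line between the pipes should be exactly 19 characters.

Answer: |metal      distance|
|language fast bread|
|an  distance system|
|golden  river  walk|
|box         address|
|pharmacy    emerald|
|curtain release    |

Derivation:
Line 1: ['metal', 'distance'] (min_width=14, slack=5)
Line 2: ['language', 'fast', 'bread'] (min_width=19, slack=0)
Line 3: ['an', 'distance', 'system'] (min_width=18, slack=1)
Line 4: ['golden', 'river', 'walk'] (min_width=17, slack=2)
Line 5: ['box', 'address'] (min_width=11, slack=8)
Line 6: ['pharmacy', 'emerald'] (min_width=16, slack=3)
Line 7: ['curtain', 'release'] (min_width=15, slack=4)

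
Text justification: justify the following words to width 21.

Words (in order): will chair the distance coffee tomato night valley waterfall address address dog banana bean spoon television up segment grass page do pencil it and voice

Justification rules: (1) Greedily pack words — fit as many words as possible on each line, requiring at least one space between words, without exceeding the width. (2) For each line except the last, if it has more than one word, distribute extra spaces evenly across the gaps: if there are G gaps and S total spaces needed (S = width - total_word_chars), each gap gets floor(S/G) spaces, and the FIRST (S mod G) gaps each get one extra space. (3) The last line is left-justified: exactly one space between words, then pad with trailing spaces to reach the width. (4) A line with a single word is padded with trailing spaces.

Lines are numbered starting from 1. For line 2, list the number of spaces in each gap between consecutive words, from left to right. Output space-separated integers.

Answer: 7

Derivation:
Line 1: ['will', 'chair', 'the'] (min_width=14, slack=7)
Line 2: ['distance', 'coffee'] (min_width=15, slack=6)
Line 3: ['tomato', 'night', 'valley'] (min_width=19, slack=2)
Line 4: ['waterfall', 'address'] (min_width=17, slack=4)
Line 5: ['address', 'dog', 'banana'] (min_width=18, slack=3)
Line 6: ['bean', 'spoon', 'television'] (min_width=21, slack=0)
Line 7: ['up', 'segment', 'grass', 'page'] (min_width=21, slack=0)
Line 8: ['do', 'pencil', 'it', 'and'] (min_width=16, slack=5)
Line 9: ['voice'] (min_width=5, slack=16)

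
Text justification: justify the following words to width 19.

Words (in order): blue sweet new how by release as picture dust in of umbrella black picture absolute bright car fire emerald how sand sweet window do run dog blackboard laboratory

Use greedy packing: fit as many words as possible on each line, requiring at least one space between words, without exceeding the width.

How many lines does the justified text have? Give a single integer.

Line 1: ['blue', 'sweet', 'new', 'how'] (min_width=18, slack=1)
Line 2: ['by', 'release', 'as'] (min_width=13, slack=6)
Line 3: ['picture', 'dust', 'in', 'of'] (min_width=18, slack=1)
Line 4: ['umbrella', 'black'] (min_width=14, slack=5)
Line 5: ['picture', 'absolute'] (min_width=16, slack=3)
Line 6: ['bright', 'car', 'fire'] (min_width=15, slack=4)
Line 7: ['emerald', 'how', 'sand'] (min_width=16, slack=3)
Line 8: ['sweet', 'window', 'do', 'run'] (min_width=19, slack=0)
Line 9: ['dog', 'blackboard'] (min_width=14, slack=5)
Line 10: ['laboratory'] (min_width=10, slack=9)
Total lines: 10

Answer: 10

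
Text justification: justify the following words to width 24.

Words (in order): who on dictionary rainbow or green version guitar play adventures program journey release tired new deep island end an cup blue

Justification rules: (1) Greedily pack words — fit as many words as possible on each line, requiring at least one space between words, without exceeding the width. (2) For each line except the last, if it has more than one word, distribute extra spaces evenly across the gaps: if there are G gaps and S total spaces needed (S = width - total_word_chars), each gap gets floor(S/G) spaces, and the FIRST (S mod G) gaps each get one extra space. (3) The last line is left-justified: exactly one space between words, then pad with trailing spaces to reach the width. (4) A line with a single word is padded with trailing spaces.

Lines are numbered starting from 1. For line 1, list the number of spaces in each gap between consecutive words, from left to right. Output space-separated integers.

Answer: 5 4

Derivation:
Line 1: ['who', 'on', 'dictionary'] (min_width=17, slack=7)
Line 2: ['rainbow', 'or', 'green', 'version'] (min_width=24, slack=0)
Line 3: ['guitar', 'play', 'adventures'] (min_width=22, slack=2)
Line 4: ['program', 'journey', 'release'] (min_width=23, slack=1)
Line 5: ['tired', 'new', 'deep', 'island'] (min_width=21, slack=3)
Line 6: ['end', 'an', 'cup', 'blue'] (min_width=15, slack=9)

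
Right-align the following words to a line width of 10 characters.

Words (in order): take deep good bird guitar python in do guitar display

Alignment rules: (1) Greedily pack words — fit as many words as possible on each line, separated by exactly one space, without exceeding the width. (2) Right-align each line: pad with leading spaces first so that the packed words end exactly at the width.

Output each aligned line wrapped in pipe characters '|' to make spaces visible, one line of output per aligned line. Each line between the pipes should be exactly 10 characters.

Answer: | take deep|
| good bird|
|    guitar|
| python in|
| do guitar|
|   display|

Derivation:
Line 1: ['take', 'deep'] (min_width=9, slack=1)
Line 2: ['good', 'bird'] (min_width=9, slack=1)
Line 3: ['guitar'] (min_width=6, slack=4)
Line 4: ['python', 'in'] (min_width=9, slack=1)
Line 5: ['do', 'guitar'] (min_width=9, slack=1)
Line 6: ['display'] (min_width=7, slack=3)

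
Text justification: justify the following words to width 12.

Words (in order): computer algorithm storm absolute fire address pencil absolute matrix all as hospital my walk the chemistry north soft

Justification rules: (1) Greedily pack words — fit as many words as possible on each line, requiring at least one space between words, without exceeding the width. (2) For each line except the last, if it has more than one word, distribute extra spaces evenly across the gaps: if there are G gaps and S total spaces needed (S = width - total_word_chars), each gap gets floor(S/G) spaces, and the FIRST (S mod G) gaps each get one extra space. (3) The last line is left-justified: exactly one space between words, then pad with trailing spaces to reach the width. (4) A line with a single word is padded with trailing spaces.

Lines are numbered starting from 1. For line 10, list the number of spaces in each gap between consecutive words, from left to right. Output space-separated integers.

Answer: 2 1

Derivation:
Line 1: ['computer'] (min_width=8, slack=4)
Line 2: ['algorithm'] (min_width=9, slack=3)
Line 3: ['storm'] (min_width=5, slack=7)
Line 4: ['absolute'] (min_width=8, slack=4)
Line 5: ['fire', 'address'] (min_width=12, slack=0)
Line 6: ['pencil'] (min_width=6, slack=6)
Line 7: ['absolute'] (min_width=8, slack=4)
Line 8: ['matrix', 'all'] (min_width=10, slack=2)
Line 9: ['as', 'hospital'] (min_width=11, slack=1)
Line 10: ['my', 'walk', 'the'] (min_width=11, slack=1)
Line 11: ['chemistry'] (min_width=9, slack=3)
Line 12: ['north', 'soft'] (min_width=10, slack=2)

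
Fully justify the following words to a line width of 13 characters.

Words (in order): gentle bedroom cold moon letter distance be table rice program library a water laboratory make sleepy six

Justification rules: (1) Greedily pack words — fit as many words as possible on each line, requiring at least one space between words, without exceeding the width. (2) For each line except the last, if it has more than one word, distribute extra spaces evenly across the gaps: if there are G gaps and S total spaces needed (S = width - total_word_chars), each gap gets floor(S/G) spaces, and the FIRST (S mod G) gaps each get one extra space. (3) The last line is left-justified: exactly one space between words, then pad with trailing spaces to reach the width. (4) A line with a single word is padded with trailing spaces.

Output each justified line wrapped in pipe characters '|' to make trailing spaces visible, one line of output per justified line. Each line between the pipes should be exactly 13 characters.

Line 1: ['gentle'] (min_width=6, slack=7)
Line 2: ['bedroom', 'cold'] (min_width=12, slack=1)
Line 3: ['moon', 'letter'] (min_width=11, slack=2)
Line 4: ['distance', 'be'] (min_width=11, slack=2)
Line 5: ['table', 'rice'] (min_width=10, slack=3)
Line 6: ['program'] (min_width=7, slack=6)
Line 7: ['library', 'a'] (min_width=9, slack=4)
Line 8: ['water'] (min_width=5, slack=8)
Line 9: ['laboratory'] (min_width=10, slack=3)
Line 10: ['make', 'sleepy'] (min_width=11, slack=2)
Line 11: ['six'] (min_width=3, slack=10)

Answer: |gentle       |
|bedroom  cold|
|moon   letter|
|distance   be|
|table    rice|
|program      |
|library     a|
|water        |
|laboratory   |
|make   sleepy|
|six          |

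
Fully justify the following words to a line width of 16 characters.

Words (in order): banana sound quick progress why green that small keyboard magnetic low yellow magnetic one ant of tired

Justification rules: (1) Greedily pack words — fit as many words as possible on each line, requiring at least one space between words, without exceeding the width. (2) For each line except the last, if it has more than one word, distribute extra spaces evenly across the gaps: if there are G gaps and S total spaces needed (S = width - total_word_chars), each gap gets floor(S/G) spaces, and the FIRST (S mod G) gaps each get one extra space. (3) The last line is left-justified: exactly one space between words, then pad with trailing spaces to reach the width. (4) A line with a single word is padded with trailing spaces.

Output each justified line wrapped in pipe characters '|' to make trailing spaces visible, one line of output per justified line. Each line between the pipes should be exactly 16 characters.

Line 1: ['banana', 'sound'] (min_width=12, slack=4)
Line 2: ['quick', 'progress'] (min_width=14, slack=2)
Line 3: ['why', 'green', 'that'] (min_width=14, slack=2)
Line 4: ['small', 'keyboard'] (min_width=14, slack=2)
Line 5: ['magnetic', 'low'] (min_width=12, slack=4)
Line 6: ['yellow', 'magnetic'] (min_width=15, slack=1)
Line 7: ['one', 'ant', 'of', 'tired'] (min_width=16, slack=0)

Answer: |banana     sound|
|quick   progress|
|why  green  that|
|small   keyboard|
|magnetic     low|
|yellow  magnetic|
|one ant of tired|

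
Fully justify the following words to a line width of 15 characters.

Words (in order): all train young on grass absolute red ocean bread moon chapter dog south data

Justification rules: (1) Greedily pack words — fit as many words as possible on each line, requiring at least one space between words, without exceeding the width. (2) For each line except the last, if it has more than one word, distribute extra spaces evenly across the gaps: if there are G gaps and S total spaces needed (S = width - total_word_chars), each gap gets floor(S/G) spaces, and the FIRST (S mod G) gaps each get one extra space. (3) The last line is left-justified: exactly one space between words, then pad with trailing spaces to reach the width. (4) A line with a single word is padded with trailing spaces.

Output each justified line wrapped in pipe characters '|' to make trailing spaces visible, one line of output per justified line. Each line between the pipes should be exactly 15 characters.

Answer: |all train young|
|on        grass|
|absolute    red|
|ocean     bread|
|moon    chapter|
|dog south data |

Derivation:
Line 1: ['all', 'train', 'young'] (min_width=15, slack=0)
Line 2: ['on', 'grass'] (min_width=8, slack=7)
Line 3: ['absolute', 'red'] (min_width=12, slack=3)
Line 4: ['ocean', 'bread'] (min_width=11, slack=4)
Line 5: ['moon', 'chapter'] (min_width=12, slack=3)
Line 6: ['dog', 'south', 'data'] (min_width=14, slack=1)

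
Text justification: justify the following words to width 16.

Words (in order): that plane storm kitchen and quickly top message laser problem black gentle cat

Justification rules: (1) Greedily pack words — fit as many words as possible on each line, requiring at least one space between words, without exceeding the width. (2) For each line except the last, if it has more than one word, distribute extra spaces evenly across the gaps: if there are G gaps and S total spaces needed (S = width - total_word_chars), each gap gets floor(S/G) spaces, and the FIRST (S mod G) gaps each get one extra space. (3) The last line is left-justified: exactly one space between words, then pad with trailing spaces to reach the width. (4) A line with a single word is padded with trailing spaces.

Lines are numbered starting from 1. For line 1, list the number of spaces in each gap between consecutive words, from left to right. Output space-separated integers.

Line 1: ['that', 'plane', 'storm'] (min_width=16, slack=0)
Line 2: ['kitchen', 'and'] (min_width=11, slack=5)
Line 3: ['quickly', 'top'] (min_width=11, slack=5)
Line 4: ['message', 'laser'] (min_width=13, slack=3)
Line 5: ['problem', 'black'] (min_width=13, slack=3)
Line 6: ['gentle', 'cat'] (min_width=10, slack=6)

Answer: 1 1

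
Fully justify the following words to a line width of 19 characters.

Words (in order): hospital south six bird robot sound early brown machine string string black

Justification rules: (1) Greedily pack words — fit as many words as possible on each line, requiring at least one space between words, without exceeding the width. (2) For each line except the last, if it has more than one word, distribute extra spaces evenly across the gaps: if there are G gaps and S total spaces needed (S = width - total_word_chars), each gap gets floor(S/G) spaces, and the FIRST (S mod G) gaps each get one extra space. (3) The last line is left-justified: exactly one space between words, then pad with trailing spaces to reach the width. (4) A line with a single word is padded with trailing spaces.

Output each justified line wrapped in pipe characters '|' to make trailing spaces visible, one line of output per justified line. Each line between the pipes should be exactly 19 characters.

Line 1: ['hospital', 'south', 'six'] (min_width=18, slack=1)
Line 2: ['bird', 'robot', 'sound'] (min_width=16, slack=3)
Line 3: ['early', 'brown', 'machine'] (min_width=19, slack=0)
Line 4: ['string', 'string', 'black'] (min_width=19, slack=0)

Answer: |hospital  south six|
|bird   robot  sound|
|early brown machine|
|string string black|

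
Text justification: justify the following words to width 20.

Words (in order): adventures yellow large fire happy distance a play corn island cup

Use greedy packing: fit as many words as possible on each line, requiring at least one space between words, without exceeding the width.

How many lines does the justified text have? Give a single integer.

Answer: 4

Derivation:
Line 1: ['adventures', 'yellow'] (min_width=17, slack=3)
Line 2: ['large', 'fire', 'happy'] (min_width=16, slack=4)
Line 3: ['distance', 'a', 'play', 'corn'] (min_width=20, slack=0)
Line 4: ['island', 'cup'] (min_width=10, slack=10)
Total lines: 4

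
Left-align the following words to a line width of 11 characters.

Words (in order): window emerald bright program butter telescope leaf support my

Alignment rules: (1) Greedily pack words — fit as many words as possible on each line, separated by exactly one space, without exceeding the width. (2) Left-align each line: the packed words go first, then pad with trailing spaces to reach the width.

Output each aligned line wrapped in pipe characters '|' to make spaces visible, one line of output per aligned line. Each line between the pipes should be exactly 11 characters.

Answer: |window     |
|emerald    |
|bright     |
|program    |
|butter     |
|telescope  |
|leaf       |
|support my |

Derivation:
Line 1: ['window'] (min_width=6, slack=5)
Line 2: ['emerald'] (min_width=7, slack=4)
Line 3: ['bright'] (min_width=6, slack=5)
Line 4: ['program'] (min_width=7, slack=4)
Line 5: ['butter'] (min_width=6, slack=5)
Line 6: ['telescope'] (min_width=9, slack=2)
Line 7: ['leaf'] (min_width=4, slack=7)
Line 8: ['support', 'my'] (min_width=10, slack=1)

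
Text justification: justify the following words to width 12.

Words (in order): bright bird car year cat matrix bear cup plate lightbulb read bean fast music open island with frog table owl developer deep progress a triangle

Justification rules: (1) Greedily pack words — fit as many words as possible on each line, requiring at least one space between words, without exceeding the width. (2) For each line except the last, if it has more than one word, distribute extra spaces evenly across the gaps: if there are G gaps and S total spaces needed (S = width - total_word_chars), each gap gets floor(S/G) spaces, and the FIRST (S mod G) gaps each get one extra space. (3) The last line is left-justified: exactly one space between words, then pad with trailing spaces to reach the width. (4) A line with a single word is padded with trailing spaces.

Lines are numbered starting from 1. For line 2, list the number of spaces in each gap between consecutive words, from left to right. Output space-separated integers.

Line 1: ['bright', 'bird'] (min_width=11, slack=1)
Line 2: ['car', 'year', 'cat'] (min_width=12, slack=0)
Line 3: ['matrix', 'bear'] (min_width=11, slack=1)
Line 4: ['cup', 'plate'] (min_width=9, slack=3)
Line 5: ['lightbulb'] (min_width=9, slack=3)
Line 6: ['read', 'bean'] (min_width=9, slack=3)
Line 7: ['fast', 'music'] (min_width=10, slack=2)
Line 8: ['open', 'island'] (min_width=11, slack=1)
Line 9: ['with', 'frog'] (min_width=9, slack=3)
Line 10: ['table', 'owl'] (min_width=9, slack=3)
Line 11: ['developer'] (min_width=9, slack=3)
Line 12: ['deep'] (min_width=4, slack=8)
Line 13: ['progress', 'a'] (min_width=10, slack=2)
Line 14: ['triangle'] (min_width=8, slack=4)

Answer: 1 1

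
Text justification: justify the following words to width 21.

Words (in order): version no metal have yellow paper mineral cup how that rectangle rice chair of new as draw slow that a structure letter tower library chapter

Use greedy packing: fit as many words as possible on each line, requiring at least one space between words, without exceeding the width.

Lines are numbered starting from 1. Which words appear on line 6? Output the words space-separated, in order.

Answer: that a structure

Derivation:
Line 1: ['version', 'no', 'metal', 'have'] (min_width=21, slack=0)
Line 2: ['yellow', 'paper', 'mineral'] (min_width=20, slack=1)
Line 3: ['cup', 'how', 'that'] (min_width=12, slack=9)
Line 4: ['rectangle', 'rice', 'chair'] (min_width=20, slack=1)
Line 5: ['of', 'new', 'as', 'draw', 'slow'] (min_width=19, slack=2)
Line 6: ['that', 'a', 'structure'] (min_width=16, slack=5)
Line 7: ['letter', 'tower', 'library'] (min_width=20, slack=1)
Line 8: ['chapter'] (min_width=7, slack=14)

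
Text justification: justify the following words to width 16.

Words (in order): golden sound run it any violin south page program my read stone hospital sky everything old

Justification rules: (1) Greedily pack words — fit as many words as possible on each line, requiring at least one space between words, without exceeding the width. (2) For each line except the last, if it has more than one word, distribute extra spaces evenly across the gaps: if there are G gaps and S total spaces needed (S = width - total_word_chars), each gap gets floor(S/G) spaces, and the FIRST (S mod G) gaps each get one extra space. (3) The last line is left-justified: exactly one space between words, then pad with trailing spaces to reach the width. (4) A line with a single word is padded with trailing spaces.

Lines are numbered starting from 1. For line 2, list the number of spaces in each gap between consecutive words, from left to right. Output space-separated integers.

Answer: 3 2

Derivation:
Line 1: ['golden', 'sound', 'run'] (min_width=16, slack=0)
Line 2: ['it', 'any', 'violin'] (min_width=13, slack=3)
Line 3: ['south', 'page'] (min_width=10, slack=6)
Line 4: ['program', 'my', 'read'] (min_width=15, slack=1)
Line 5: ['stone', 'hospital'] (min_width=14, slack=2)
Line 6: ['sky', 'everything'] (min_width=14, slack=2)
Line 7: ['old'] (min_width=3, slack=13)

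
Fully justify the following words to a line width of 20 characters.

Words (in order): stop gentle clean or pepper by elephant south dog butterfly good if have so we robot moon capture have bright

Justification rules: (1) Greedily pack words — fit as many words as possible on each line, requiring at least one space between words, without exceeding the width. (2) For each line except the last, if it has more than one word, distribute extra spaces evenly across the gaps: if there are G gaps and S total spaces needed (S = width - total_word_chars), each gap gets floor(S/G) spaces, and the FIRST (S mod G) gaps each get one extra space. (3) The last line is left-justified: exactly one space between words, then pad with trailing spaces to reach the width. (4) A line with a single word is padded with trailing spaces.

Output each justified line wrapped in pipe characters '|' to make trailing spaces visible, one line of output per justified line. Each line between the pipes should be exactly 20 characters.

Line 1: ['stop', 'gentle', 'clean', 'or'] (min_width=20, slack=0)
Line 2: ['pepper', 'by', 'elephant'] (min_width=18, slack=2)
Line 3: ['south', 'dog', 'butterfly'] (min_width=19, slack=1)
Line 4: ['good', 'if', 'have', 'so', 'we'] (min_width=18, slack=2)
Line 5: ['robot', 'moon', 'capture'] (min_width=18, slack=2)
Line 6: ['have', 'bright'] (min_width=11, slack=9)

Answer: |stop gentle clean or|
|pepper  by  elephant|
|south  dog butterfly|
|good  if  have so we|
|robot  moon  capture|
|have bright         |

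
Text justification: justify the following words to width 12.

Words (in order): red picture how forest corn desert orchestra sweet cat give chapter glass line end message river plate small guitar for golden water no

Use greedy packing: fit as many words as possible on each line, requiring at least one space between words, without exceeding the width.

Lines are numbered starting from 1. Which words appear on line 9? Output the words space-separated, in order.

Answer: river plate

Derivation:
Line 1: ['red', 'picture'] (min_width=11, slack=1)
Line 2: ['how', 'forest'] (min_width=10, slack=2)
Line 3: ['corn', 'desert'] (min_width=11, slack=1)
Line 4: ['orchestra'] (min_width=9, slack=3)
Line 5: ['sweet', 'cat'] (min_width=9, slack=3)
Line 6: ['give', 'chapter'] (min_width=12, slack=0)
Line 7: ['glass', 'line'] (min_width=10, slack=2)
Line 8: ['end', 'message'] (min_width=11, slack=1)
Line 9: ['river', 'plate'] (min_width=11, slack=1)
Line 10: ['small', 'guitar'] (min_width=12, slack=0)
Line 11: ['for', 'golden'] (min_width=10, slack=2)
Line 12: ['water', 'no'] (min_width=8, slack=4)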